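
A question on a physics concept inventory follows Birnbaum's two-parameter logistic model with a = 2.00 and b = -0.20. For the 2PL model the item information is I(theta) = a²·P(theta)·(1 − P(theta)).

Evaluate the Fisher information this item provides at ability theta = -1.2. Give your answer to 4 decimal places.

0.4200

P = 1/(1+e^{2.0000}) = 0.1192
P(1−P) = 0.1192 × 0.8808 = 0.1050
I = a² × P(1−P) = 2.00² × 0.1050 = 0.41997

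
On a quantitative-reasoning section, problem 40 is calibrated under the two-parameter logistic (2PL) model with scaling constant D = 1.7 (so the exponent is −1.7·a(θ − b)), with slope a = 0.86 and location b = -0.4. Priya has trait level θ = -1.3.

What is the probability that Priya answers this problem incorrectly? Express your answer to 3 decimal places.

P(θ) = 1 / (1 + exp(−D·a(θ − b)))
Exponent: 1.7 × 0.86 × (-1.3 − (-0.4)) = -1.3158
1/(1 + e^{1.3158}) = 0.2115
P = 0.2115
P(incorrect) = 1 − 0.2115 = 0.7885

0.788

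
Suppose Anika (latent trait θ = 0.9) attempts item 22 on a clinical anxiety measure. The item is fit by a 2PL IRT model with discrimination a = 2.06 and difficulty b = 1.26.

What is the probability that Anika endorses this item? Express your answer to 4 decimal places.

P(θ) = 1 / (1 + exp(−a(θ − b)))
Exponent: 2.06 × (0.9 − 1.26) = -0.7416
1/(1 + e^{0.7416}) = 0.3227

0.3227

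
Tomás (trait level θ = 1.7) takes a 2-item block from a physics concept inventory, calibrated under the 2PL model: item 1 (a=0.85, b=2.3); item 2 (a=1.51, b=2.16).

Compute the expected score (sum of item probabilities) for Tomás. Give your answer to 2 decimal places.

P(θ) = 1 / (1 + exp(−a(θ − b)))
P_1 = 1/(1+e^{0.5100}) = 0.3752
P_2 = 1/(1+e^{0.6946}) = 0.3330
E[score] = 0.3752 + 0.3330 = 0.7082

0.71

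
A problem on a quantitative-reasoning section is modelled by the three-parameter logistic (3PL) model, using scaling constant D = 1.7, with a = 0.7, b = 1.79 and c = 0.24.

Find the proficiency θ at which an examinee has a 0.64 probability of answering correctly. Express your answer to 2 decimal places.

P(θ) = c + (1 − c) · 1 / (1 + exp(−D·a(θ − b)))
Remove guessing floor: (0.64 − 0.24)/(1 − 0.24) = 0.5263
logit = ln(0.5263/0.4737) = 0.1054
θ = b + logit/(1.7·a) = 1.79 + 0.1054/1.1900 = 1.8785

1.88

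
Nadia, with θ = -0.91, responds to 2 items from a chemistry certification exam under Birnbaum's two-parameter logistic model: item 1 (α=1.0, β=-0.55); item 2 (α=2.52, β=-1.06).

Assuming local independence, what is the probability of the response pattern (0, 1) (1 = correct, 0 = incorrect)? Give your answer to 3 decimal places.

P(θ) = 1 / (1 + exp(−α(θ − β)))
P_1 = 1/(1+e^{0.3600}) = 0.4110
P_2 = 1/(1+e^{-0.3780}) = 0.5934
L = (1−P_1) × P_2 = 0.5890 × 0.5934 = 0.34953

0.350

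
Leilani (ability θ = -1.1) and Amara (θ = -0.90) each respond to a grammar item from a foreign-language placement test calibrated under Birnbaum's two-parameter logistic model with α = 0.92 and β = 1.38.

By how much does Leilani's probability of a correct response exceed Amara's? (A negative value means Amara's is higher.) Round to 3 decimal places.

-0.017

P(θ) = 1 / (1 + exp(−α(θ − β)))
P(Leilani) = 0.0927  [exponent -2.2816]
P(Amara) = 0.1093  [exponent -2.0976]
Difference = 0.0927 − 0.1093 = -0.0167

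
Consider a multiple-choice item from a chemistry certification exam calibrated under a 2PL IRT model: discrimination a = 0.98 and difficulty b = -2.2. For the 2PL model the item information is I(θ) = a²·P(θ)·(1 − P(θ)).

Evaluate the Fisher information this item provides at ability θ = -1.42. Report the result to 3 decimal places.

0.208

P = 1/(1+e^{-0.7644}) = 0.6823
P(1−P) = 0.6823 × 0.3177 = 0.2168
I = a² × P(1−P) = 0.98² × 0.2168 = 0.20818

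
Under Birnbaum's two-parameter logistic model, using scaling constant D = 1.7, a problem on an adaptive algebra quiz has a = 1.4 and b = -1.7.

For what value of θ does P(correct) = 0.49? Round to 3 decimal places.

-1.717

P(θ) = 1 / (1 + exp(−D·a(θ − b)))
logit = ln(0.4900/0.5100) = -0.0400
θ = b + logit/(1.7·a) = -1.7 + (-0.0400)/2.3800 = -1.7168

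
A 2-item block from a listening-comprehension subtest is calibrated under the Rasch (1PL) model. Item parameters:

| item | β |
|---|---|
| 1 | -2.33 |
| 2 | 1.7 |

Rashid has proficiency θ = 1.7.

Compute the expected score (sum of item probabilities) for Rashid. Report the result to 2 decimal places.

P(θ) = 1 / (1 + exp(−(θ − β)))
P_1 = 1/(1+e^{-4.0300}) = 0.9825
P_2 = 1/(1+e^{0.0000}) = 0.5000
E[score] = 0.9825 + 0.5000 = 1.4825

1.48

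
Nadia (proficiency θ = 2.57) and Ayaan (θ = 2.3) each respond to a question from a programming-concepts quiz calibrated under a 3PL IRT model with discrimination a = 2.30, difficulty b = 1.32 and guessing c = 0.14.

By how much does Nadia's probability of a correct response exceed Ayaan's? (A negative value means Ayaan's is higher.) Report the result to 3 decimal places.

0.036

P(θ) = c + (1 − c) · 1 / (1 + exp(−a(θ − b)))
P(Nadia) = 0.9541  [exponent 2.8750]
P(Ayaan) = 0.9183  [exponent 2.2540]
Difference = 0.9541 − 0.9183 = 0.0358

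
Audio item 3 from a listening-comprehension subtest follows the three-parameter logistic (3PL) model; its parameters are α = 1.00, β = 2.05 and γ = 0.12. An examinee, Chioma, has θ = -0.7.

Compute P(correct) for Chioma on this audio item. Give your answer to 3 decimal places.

0.173

P(θ) = γ + (1 − γ) · 1 / (1 + exp(−α(θ − β)))
Exponent: 1.00 × (-0.7 − 2.05) = -2.7500
1/(1 + e^{2.7500}) = 0.0601
P = 0.12 + 0.88 × 0.0601 = 0.1729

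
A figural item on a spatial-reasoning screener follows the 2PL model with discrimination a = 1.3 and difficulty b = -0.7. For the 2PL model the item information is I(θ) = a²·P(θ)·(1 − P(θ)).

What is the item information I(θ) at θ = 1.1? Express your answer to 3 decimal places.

0.135

P = 1/(1+e^{-2.3400}) = 0.9121
P(1−P) = 0.9121 × 0.0879 = 0.0801
I = a² × P(1−P) = 1.3² × 0.0801 = 0.13544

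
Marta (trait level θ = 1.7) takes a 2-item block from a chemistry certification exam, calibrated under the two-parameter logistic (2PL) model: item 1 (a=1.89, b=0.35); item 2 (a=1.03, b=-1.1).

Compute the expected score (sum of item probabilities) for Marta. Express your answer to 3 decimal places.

1.875

P(θ) = 1 / (1 + exp(−a(θ − b)))
P_1 = 1/(1+e^{-2.5515}) = 0.9277
P_2 = 1/(1+e^{-2.8840}) = 0.9470
E[score] = 0.9277 + 0.9470 = 1.8747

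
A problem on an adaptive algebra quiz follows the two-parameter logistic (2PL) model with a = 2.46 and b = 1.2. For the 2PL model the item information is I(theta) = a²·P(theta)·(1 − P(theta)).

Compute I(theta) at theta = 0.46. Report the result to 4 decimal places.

P = 1/(1+e^{1.8204}) = 0.1394
P(1−P) = 0.1394 × 0.8606 = 0.1200
I = a² × P(1−P) = 2.46² × 0.1200 = 0.72593

0.7259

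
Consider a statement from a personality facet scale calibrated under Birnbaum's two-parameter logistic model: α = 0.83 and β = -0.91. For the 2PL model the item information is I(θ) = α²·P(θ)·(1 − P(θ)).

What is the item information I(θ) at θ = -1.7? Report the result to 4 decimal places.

P = 1/(1+e^{0.6557}) = 0.3417
P(1−P) = 0.3417 × 0.6583 = 0.2249
I = α² × P(1−P) = 0.83² × 0.2249 = 0.15496

0.1550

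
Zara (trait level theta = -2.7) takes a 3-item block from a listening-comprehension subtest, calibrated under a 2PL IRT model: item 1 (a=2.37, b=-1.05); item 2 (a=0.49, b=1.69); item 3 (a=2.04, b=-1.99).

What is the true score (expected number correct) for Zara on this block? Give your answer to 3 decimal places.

P(theta) = 1 / (1 + exp(−a(theta − b)))
P_1 = 1/(1+e^{3.9105}) = 0.0196
P_2 = 1/(1+e^{2.1511}) = 0.1042
P_3 = 1/(1+e^{1.4484}) = 0.1902
E[score] = 0.0196 + 0.1042 + 0.1902 = 0.3141

0.314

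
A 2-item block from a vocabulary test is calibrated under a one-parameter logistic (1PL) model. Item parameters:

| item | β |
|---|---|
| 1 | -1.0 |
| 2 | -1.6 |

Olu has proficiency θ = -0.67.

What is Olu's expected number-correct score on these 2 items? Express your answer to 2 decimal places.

1.30

P(θ) = 1 / (1 + exp(−(θ − β)))
P_1 = 1/(1+e^{-0.3300}) = 0.5818
P_2 = 1/(1+e^{-0.9300}) = 0.7171
E[score] = 0.5818 + 0.7171 = 1.2988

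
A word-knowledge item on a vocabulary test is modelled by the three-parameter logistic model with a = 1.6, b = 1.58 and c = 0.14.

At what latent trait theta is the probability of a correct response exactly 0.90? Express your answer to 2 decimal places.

2.85

P(theta) = c + (1 − c) · 1 / (1 + exp(−a(theta − b)))
Remove guessing floor: (0.90 − 0.14)/(1 − 0.14) = 0.8837
logit = ln(0.8837/0.1163) = 2.0281
theta = b + logit/(a) = 1.58 + 2.0281/1.6000 = 2.8476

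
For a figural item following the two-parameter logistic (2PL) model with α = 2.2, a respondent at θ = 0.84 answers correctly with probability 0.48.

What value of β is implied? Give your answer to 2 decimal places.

P(θ) = 1 / (1 + exp(−α(θ − β)))
logit(0.48) = ln(0.48/0.52) = -0.0800
β = θ − logit/(α) = 0.84 − (-0.0800)/2.2000 = 0.8764

0.88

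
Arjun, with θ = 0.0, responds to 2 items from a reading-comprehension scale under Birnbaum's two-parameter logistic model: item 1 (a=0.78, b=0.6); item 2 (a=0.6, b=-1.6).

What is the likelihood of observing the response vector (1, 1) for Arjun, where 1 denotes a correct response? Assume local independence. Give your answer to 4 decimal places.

P(θ) = 1 / (1 + exp(−a(θ − b)))
P_1 = 1/(1+e^{0.4680}) = 0.3851
P_2 = 1/(1+e^{-0.9600}) = 0.7231
L = P_1 × P_2 = 0.3851 × 0.7231 = 0.27847

0.2785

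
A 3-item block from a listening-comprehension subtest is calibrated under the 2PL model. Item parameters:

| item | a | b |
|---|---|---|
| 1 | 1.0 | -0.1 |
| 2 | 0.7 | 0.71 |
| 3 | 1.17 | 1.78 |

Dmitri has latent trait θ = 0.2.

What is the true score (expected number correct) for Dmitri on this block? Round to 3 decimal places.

1.122

P(θ) = 1 / (1 + exp(−a(θ − b)))
P_1 = 1/(1+e^{-0.3000}) = 0.5744
P_2 = 1/(1+e^{0.3570}) = 0.4117
P_3 = 1/(1+e^{1.8486}) = 0.1360
E[score] = 0.5744 + 0.4117 + 0.1360 = 1.1222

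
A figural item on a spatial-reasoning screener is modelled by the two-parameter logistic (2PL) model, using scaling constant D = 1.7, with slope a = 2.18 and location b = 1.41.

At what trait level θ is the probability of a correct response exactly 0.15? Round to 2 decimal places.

P(θ) = 1 / (1 + exp(−D·a(θ − b)))
logit = ln(0.1500/0.8500) = -1.7346
θ = b + logit/(1.7·a) = 1.41 + (-1.7346)/3.7060 = 0.9419

0.94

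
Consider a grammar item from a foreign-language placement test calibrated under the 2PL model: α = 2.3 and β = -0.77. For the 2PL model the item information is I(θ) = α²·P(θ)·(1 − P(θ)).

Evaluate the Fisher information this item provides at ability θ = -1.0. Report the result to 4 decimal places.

P = 1/(1+e^{0.5290}) = 0.3708
P(1−P) = 0.3708 × 0.6292 = 0.2333
I = α² × P(1−P) = 2.3² × 0.2333 = 1.23413

1.2341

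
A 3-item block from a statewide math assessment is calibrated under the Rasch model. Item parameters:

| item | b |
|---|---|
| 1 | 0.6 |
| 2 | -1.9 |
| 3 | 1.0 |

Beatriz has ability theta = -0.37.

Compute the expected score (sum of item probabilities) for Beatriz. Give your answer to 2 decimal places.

1.30

P(theta) = 1 / (1 + exp(−(theta − b)))
P_1 = 1/(1+e^{0.9700}) = 0.2749
P_2 = 1/(1+e^{-1.5300}) = 0.8220
P_3 = 1/(1+e^{1.3700}) = 0.2026
E[score] = 0.2749 + 0.8220 + 0.2026 = 1.2995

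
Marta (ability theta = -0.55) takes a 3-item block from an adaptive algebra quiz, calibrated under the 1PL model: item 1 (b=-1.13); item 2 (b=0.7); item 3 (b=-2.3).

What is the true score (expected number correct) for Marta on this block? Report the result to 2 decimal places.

P(theta) = 1 / (1 + exp(−(theta − b)))
P_1 = 1/(1+e^{-0.5800}) = 0.6411
P_2 = 1/(1+e^{1.2500}) = 0.2227
P_3 = 1/(1+e^{-1.7500}) = 0.8520
E[score] = 0.6411 + 0.2227 + 0.8520 = 1.7157

1.72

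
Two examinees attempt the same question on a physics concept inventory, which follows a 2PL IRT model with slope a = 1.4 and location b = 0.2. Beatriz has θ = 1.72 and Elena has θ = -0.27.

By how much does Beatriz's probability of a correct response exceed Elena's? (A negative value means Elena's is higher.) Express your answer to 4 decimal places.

P(θ) = 1 / (1 + exp(−a(θ − b)))
P(Beatriz) = 0.8936  [exponent 2.1280]
P(Elena) = 0.3412  [exponent -0.6580]
Difference = 0.8936 − 0.3412 = 0.5524

0.5524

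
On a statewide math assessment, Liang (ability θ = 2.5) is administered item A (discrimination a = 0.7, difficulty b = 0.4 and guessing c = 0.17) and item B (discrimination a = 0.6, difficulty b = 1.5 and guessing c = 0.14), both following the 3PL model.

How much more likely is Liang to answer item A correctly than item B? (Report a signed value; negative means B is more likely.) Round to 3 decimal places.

P(θ) = c + (1 − c) · 1 / (1 + exp(−a(θ − b)))
P_A = 0.8448
P_B = 0.6953
P_A − P_B = 0.1496

0.150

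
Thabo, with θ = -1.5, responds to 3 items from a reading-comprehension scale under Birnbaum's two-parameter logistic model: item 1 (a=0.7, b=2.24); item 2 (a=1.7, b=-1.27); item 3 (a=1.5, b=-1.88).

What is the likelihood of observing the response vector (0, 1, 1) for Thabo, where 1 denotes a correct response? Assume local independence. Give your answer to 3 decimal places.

P(θ) = 1 / (1 + exp(−a(θ − b)))
P_1 = 1/(1+e^{2.6180}) = 0.0680
P_2 = 1/(1+e^{0.3910}) = 0.4035
P_3 = 1/(1+e^{-0.5700}) = 0.6388
L = (1−P_1) × P_2 × P_3 = 0.9320 × 0.4035 × 0.6388 = 0.24020

0.240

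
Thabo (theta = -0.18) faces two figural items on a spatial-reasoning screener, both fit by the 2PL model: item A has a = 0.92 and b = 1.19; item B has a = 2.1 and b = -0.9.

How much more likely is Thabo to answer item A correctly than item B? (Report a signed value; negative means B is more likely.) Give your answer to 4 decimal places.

P(theta) = 1 / (1 + exp(−a(theta − b)))
P_A = 0.2209
P_B = 0.8194
P_A − P_B = -0.5985

-0.5985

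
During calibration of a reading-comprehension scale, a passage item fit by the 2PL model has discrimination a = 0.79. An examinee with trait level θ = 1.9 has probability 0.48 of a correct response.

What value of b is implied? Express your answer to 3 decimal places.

P(θ) = 1 / (1 + exp(−a(θ − b)))
logit(0.48) = ln(0.48/0.52) = -0.0800
b = θ − logit/(a) = 1.9 − (-0.0800)/0.7900 = 2.0013

2.001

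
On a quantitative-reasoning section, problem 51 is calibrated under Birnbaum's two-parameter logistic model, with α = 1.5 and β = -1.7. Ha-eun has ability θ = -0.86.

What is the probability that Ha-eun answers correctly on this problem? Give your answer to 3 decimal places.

0.779

P(θ) = 1 / (1 + exp(−α(θ − β)))
Exponent: 1.5 × (-0.86 − (-1.7)) = 1.2600
1/(1 + e^{-1.2600}) = 0.7790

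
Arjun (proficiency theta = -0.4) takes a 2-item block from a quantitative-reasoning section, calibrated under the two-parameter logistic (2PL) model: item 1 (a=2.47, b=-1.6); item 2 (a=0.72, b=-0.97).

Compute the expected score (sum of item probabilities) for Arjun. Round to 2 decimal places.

1.55

P(theta) = 1 / (1 + exp(−a(theta − b)))
P_1 = 1/(1+e^{-2.9640}) = 0.9509
P_2 = 1/(1+e^{-0.4104}) = 0.6012
E[score] = 0.9509 + 0.6012 = 1.5521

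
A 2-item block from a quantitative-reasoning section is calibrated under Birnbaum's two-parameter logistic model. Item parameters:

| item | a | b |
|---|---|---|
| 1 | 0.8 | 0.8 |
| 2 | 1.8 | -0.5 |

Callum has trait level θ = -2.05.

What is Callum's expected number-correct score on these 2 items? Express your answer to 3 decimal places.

P(θ) = 1 / (1 + exp(−a(θ − b)))
P_1 = 1/(1+e^{2.2800}) = 0.0928
P_2 = 1/(1+e^{2.7900}) = 0.0579
E[score] = 0.0928 + 0.0579 = 0.1507

0.151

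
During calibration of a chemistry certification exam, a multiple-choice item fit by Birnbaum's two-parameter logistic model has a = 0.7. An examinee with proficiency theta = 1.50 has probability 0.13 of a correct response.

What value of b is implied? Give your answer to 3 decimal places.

4.216

P(theta) = 1 / (1 + exp(−a(theta − b)))
logit(0.13) = ln(0.13/0.87) = -1.9010
b = theta − logit/(a) = 1.50 − (-1.9010)/0.7000 = 4.2157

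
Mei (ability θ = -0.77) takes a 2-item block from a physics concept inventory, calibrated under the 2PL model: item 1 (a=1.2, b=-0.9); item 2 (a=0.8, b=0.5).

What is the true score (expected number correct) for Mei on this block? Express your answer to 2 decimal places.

0.80

P(θ) = 1 / (1 + exp(−a(θ − b)))
P_1 = 1/(1+e^{-0.1560}) = 0.5389
P_2 = 1/(1+e^{1.0160}) = 0.2658
E[score] = 0.5389 + 0.2658 = 0.8047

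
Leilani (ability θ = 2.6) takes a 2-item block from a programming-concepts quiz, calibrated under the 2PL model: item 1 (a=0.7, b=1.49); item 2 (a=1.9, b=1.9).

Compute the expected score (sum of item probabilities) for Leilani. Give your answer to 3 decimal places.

P(θ) = 1 / (1 + exp(−a(θ − b)))
P_1 = 1/(1+e^{-0.7770}) = 0.6850
P_2 = 1/(1+e^{-1.3300}) = 0.7908
E[score] = 0.6850 + 0.7908 = 1.4759

1.476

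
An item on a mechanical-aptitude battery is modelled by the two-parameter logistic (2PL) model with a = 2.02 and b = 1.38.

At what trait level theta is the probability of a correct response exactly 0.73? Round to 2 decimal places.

P(theta) = 1 / (1 + exp(−a(theta − b)))
logit = ln(0.7300/0.2700) = 0.9946
theta = b + logit/(a) = 1.38 + 0.9946/2.0200 = 1.8724

1.87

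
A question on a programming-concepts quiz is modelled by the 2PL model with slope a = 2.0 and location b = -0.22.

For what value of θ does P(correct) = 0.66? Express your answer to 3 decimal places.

P(θ) = 1 / (1 + exp(−a(θ − b)))
logit = ln(0.6600/0.3400) = 0.6633
θ = b + logit/(a) = -0.22 + 0.6633/2.0000 = 0.1116

0.112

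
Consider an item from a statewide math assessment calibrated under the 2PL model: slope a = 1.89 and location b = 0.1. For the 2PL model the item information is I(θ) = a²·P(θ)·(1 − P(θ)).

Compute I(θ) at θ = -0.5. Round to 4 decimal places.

P = 1/(1+e^{1.1340}) = 0.2434
P(1−P) = 0.2434 × 0.7566 = 0.1842
I = a² × P(1−P) = 1.89² × 0.1842 = 0.65787

0.6579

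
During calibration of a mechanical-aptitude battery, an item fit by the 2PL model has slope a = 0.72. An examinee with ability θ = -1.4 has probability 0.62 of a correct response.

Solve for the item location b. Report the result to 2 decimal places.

-2.08

P(θ) = 1 / (1 + exp(−a(θ − b)))
logit(0.62) = ln(0.62/0.38) = 0.4895
b = θ − logit/(a) = -1.4 − 0.4895/0.7200 = -2.0799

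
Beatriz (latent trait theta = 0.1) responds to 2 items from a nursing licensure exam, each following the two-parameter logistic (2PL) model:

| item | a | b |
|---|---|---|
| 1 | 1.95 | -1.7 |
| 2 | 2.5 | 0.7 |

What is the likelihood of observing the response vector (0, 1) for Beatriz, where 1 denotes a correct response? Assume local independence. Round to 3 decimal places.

0.005

P(theta) = 1 / (1 + exp(−a(theta − b)))
P_1 = 1/(1+e^{-3.5100}) = 0.9710
P_2 = 1/(1+e^{1.5000}) = 0.1824
L = (1−P_1) × P_2 = 0.0290 × 0.1824 = 0.00530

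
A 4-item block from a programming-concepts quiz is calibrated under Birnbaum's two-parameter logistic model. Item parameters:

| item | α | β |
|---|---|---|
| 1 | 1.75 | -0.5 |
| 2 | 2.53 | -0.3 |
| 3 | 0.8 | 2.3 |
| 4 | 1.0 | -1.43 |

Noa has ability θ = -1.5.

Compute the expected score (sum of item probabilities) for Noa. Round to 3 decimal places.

P(θ) = 1 / (1 + exp(−α(θ − β)))
P_1 = 1/(1+e^{1.7500}) = 0.1480
P_2 = 1/(1+e^{3.0360}) = 0.0458
P_3 = 1/(1+e^{3.0400}) = 0.0457
P_4 = 1/(1+e^{0.0700}) = 0.4825
E[score] = 0.1480 + 0.0458 + 0.0457 + 0.4825 = 0.7220

0.722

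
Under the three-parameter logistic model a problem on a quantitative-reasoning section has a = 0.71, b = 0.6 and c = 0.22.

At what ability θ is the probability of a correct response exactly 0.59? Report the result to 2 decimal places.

P(θ) = c + (1 − c) · 1 / (1 + exp(−a(θ − b)))
Remove guessing floor: (0.59 − 0.22)/(1 − 0.22) = 0.4744
logit = ln(0.4744/0.5256) = -0.1027
θ = b + logit/(a) = 0.6 + (-0.1027)/0.7100 = 0.4554

0.46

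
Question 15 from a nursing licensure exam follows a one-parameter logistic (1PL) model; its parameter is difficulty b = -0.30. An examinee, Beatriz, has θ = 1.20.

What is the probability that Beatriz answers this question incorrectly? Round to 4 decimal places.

0.1824

P(θ) = 1 / (1 + exp(−(θ − b)))
Exponent: (1.20 − (-0.30)) = 1.5000
1/(1 + e^{-1.5000}) = 0.8176
P = 0.8176
P(incorrect) = 1 − 0.8176 = 0.1824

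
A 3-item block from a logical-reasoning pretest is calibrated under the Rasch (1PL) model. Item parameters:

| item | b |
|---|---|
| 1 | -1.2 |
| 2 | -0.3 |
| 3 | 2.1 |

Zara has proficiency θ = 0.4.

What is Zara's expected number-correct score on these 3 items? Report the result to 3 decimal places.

1.655

P(θ) = 1 / (1 + exp(−(θ − b)))
P_1 = 1/(1+e^{-1.6000}) = 0.8320
P_2 = 1/(1+e^{-0.7000}) = 0.6682
P_3 = 1/(1+e^{1.7000}) = 0.1545
E[score] = 0.8320 + 0.6682 + 0.1545 = 1.6547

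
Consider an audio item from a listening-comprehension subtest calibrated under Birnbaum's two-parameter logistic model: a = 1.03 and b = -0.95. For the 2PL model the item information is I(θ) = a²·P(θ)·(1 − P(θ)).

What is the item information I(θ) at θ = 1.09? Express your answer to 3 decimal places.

0.103

P = 1/(1+e^{-2.1012}) = 0.8910
P(1−P) = 0.8910 × 0.1090 = 0.0971
I = a² × P(1−P) = 1.03² × 0.0971 = 0.10302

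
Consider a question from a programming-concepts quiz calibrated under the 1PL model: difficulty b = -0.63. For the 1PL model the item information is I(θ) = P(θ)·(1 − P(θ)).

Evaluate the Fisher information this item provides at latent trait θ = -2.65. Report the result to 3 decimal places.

0.103

P = 1/(1+e^{2.0200}) = 0.1171
P(1−P) = 0.1171 × 0.8829 = 0.1034
I = P(1−P) = 0.10340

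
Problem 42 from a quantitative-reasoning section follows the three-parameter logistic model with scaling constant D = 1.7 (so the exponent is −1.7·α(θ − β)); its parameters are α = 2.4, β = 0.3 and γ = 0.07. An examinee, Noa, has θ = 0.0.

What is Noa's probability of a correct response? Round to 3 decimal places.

P(θ) = γ + (1 − γ) · 1 / (1 + exp(−D·α(θ − β)))
Exponent: 1.7 × 2.4 × (0.0 − 0.3) = -1.2240
1/(1 + e^{1.2240}) = 0.2272
P = 0.07 + 0.93 × 0.2272 = 0.2813

0.281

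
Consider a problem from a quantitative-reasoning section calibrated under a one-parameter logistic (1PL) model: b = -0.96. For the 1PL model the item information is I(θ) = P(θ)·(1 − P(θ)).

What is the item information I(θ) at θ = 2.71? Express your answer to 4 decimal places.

P = 1/(1+e^{-3.6700}) = 0.9752
P(1−P) = 0.9752 × 0.0248 = 0.0242
I = P(1−P) = 0.02423

0.0242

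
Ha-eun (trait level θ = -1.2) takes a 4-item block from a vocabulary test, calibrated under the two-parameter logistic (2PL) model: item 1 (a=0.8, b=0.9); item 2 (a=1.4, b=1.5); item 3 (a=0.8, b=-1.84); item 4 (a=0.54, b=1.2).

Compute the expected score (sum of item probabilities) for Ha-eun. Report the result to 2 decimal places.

1.02

P(θ) = 1 / (1 + exp(−a(θ − b)))
P_1 = 1/(1+e^{1.6800}) = 0.1571
P_2 = 1/(1+e^{3.7800}) = 0.0223
P_3 = 1/(1+e^{-0.5120}) = 0.6253
P_4 = 1/(1+e^{1.2960}) = 0.2148
E[score] = 0.1571 + 0.0223 + 0.6253 + 0.2148 = 1.0195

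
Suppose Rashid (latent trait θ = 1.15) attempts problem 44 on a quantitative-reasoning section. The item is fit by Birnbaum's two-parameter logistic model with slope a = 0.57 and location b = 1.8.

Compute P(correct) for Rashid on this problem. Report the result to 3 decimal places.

0.408

P(θ) = 1 / (1 + exp(−a(θ − b)))
Exponent: 0.57 × (1.15 − 1.8) = -0.3705
1/(1 + e^{0.3705}) = 0.4084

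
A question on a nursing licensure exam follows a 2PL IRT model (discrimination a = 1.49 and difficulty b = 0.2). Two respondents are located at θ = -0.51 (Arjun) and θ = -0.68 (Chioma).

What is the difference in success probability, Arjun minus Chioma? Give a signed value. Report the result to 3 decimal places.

0.045

P(θ) = 1 / (1 + exp(−a(θ − b)))
P(Arjun) = 0.2577  [exponent -1.0579]
P(Chioma) = 0.2123  [exponent -1.3112]
Difference = 0.2577 − 0.2123 = 0.0454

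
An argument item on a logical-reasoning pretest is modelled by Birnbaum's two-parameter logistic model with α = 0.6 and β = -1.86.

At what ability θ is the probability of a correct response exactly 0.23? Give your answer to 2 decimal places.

P(θ) = 1 / (1 + exp(−α(θ − β)))
logit = ln(0.2300/0.7700) = -1.2083
θ = β + logit/(α) = -1.86 + (-1.2083)/0.6000 = -3.8739

-3.87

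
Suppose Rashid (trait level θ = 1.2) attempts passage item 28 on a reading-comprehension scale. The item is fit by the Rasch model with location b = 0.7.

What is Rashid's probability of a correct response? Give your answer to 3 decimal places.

0.622

P(θ) = 1 / (1 + exp(−(θ − b)))
Exponent: (1.2 − 0.7) = 0.5000
1/(1 + e^{-0.5000}) = 0.6225
P = 0.6225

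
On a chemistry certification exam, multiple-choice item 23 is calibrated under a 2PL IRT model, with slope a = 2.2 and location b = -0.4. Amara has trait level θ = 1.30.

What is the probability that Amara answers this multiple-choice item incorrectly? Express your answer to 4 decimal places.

P(θ) = 1 / (1 + exp(−a(θ − b)))
Exponent: 2.2 × (1.30 − (-0.4)) = 3.7400
1/(1 + e^{-3.7400}) = 0.9768
P(incorrect) = 1 − 0.9768 = 0.0232

0.0232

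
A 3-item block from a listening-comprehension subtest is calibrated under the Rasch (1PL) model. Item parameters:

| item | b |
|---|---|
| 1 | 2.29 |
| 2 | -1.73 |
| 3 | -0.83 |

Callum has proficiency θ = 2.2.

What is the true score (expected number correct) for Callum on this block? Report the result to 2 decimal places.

2.41

P(θ) = 1 / (1 + exp(−(θ − b)))
P_1 = 1/(1+e^{0.0900}) = 0.4775
P_2 = 1/(1+e^{-3.9300}) = 0.9807
P_3 = 1/(1+e^{-3.0300}) = 0.9539
E[score] = 0.4775 + 0.9807 + 0.9539 = 2.4122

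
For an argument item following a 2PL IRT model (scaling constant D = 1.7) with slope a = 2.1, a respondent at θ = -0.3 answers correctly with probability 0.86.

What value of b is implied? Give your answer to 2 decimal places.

-0.81

P(θ) = 1 / (1 + exp(−D·a(θ − b)))
logit(0.86) = ln(0.86/0.14) = 1.8153
b = θ − logit/(1.7·a) = -0.3 − 1.8153/3.5700 = -0.8085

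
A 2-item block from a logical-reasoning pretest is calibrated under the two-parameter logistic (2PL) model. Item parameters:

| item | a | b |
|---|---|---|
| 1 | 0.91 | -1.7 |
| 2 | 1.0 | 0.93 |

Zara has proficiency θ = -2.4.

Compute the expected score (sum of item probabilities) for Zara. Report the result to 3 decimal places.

P(θ) = 1 / (1 + exp(−a(θ − b)))
P_1 = 1/(1+e^{0.6370}) = 0.3459
P_2 = 1/(1+e^{3.3300}) = 0.0346
E[score] = 0.3459 + 0.0346 = 0.3805

0.380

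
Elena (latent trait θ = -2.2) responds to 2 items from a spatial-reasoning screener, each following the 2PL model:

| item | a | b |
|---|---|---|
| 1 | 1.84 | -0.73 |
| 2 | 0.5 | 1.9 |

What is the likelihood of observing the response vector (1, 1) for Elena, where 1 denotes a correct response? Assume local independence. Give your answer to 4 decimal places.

P(θ) = 1 / (1 + exp(−a(θ − b)))
P_1 = 1/(1+e^{2.7048}) = 0.0627
P_2 = 1/(1+e^{2.0500}) = 0.1141
L = P_1 × P_2 = 0.0627 × 0.1141 = 0.00715

0.0072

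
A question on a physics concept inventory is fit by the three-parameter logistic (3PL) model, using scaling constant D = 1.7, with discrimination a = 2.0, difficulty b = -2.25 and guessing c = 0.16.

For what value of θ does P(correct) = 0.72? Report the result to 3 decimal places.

P(θ) = c + (1 − c) · 1 / (1 + exp(−D·a(θ − b)))
Remove guessing floor: (0.72 − 0.16)/(1 − 0.16) = 0.6667
logit = ln(0.6667/0.3333) = 0.6931
θ = b + logit/(1.7·a) = -2.25 + 0.6931/3.4000 = -2.0461

-2.046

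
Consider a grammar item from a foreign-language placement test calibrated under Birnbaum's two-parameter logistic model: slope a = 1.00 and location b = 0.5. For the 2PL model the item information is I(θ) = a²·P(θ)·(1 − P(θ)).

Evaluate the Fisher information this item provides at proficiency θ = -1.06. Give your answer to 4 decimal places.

0.1435

P = 1/(1+e^{1.5600}) = 0.1736
P(1−P) = 0.1736 × 0.8264 = 0.1435
I = a² × P(1−P) = 1.00² × 0.1435 = 0.14349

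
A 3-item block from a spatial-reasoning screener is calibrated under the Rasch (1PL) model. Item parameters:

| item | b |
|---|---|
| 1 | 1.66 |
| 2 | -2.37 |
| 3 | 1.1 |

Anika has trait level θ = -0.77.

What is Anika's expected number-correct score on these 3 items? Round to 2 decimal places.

P(θ) = 1 / (1 + exp(−(θ − b)))
P_1 = 1/(1+e^{2.4300}) = 0.0809
P_2 = 1/(1+e^{-1.6000}) = 0.8320
P_3 = 1/(1+e^{1.8700}) = 0.1335
E[score] = 0.0809 + 0.8320 + 0.1335 = 1.0465

1.05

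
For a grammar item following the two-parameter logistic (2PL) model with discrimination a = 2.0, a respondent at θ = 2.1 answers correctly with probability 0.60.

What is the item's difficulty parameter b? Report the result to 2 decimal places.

P(θ) = 1 / (1 + exp(−a(θ − b)))
logit(0.60) = ln(0.60/0.40) = 0.4055
b = θ − logit/(a) = 2.1 − 0.4055/2.0000 = 1.8973

1.90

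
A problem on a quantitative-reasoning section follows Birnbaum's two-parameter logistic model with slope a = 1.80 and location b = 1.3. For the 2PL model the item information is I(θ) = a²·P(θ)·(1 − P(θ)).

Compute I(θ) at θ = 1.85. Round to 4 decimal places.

P = 1/(1+e^{-0.9900}) = 0.7291
P(1−P) = 0.7291 × 0.2709 = 0.1975
I = a² × P(1−P) = 1.80² × 0.1975 = 0.63996

0.6400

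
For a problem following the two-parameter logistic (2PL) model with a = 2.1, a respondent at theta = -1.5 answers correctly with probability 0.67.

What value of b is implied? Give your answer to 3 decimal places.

P(theta) = 1 / (1 + exp(−a(theta − b)))
logit(0.67) = ln(0.67/0.33) = 0.7082
b = theta − logit/(a) = -1.5 − 0.7082/2.1000 = -1.8372

-1.837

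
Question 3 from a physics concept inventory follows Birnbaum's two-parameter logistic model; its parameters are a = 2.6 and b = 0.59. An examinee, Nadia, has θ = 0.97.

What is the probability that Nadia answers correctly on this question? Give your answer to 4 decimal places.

0.7287

P(θ) = 1 / (1 + exp(−a(θ − b)))
Exponent: 2.6 × (0.97 − 0.59) = 0.9880
1/(1 + e^{-0.9880}) = 0.7287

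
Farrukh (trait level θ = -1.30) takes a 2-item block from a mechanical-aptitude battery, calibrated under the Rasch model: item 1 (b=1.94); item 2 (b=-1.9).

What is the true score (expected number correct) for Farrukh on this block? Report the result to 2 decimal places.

P(θ) = 1 / (1 + exp(−(θ − b)))
P_1 = 1/(1+e^{3.2400}) = 0.0377
P_2 = 1/(1+e^{-0.6000}) = 0.6457
E[score] = 0.0377 + 0.6457 = 0.6833

0.68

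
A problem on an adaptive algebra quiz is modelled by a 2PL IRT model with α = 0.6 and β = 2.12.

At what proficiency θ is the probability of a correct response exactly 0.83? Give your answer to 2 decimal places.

4.76

P(θ) = 1 / (1 + exp(−α(θ − β)))
logit = ln(0.8300/0.1700) = 1.5856
θ = β + logit/(α) = 2.12 + 1.5856/0.6000 = 4.7627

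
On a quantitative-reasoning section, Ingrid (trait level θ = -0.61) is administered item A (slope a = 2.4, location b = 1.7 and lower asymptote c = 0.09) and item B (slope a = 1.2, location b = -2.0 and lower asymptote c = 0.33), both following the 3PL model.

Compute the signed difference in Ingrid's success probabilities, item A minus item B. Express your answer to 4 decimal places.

P(θ) = c + (1 − c) · 1 / (1 + exp(−a(θ − b)))
P_A = 0.0935
P_B = 0.8937
P_A − P_B = -0.8001

-0.8001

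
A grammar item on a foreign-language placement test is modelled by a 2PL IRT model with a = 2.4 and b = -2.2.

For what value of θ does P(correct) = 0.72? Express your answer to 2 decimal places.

-1.81

P(θ) = 1 / (1 + exp(−a(θ − b)))
logit = ln(0.7200/0.2800) = 0.9445
θ = b + logit/(a) = -2.2 + 0.9445/2.4000 = -1.8065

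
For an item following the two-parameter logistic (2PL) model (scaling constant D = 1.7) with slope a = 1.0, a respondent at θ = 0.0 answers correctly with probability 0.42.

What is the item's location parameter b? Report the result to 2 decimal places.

0.19

P(θ) = 1 / (1 + exp(−D·a(θ − b)))
logit(0.42) = ln(0.42/0.58) = -0.3228
b = θ − logit/(1.7·a) = 0.0 − (-0.3228)/1.7000 = 0.1899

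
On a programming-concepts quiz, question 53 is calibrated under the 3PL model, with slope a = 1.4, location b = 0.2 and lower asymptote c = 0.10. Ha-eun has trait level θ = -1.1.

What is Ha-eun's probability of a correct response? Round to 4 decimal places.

0.2255

P(θ) = c + (1 − c) · 1 / (1 + exp(−a(θ − b)))
Exponent: 1.4 × (-1.1 − 0.2) = -1.8200
1/(1 + e^{1.8200}) = 0.1394
P = 0.10 + 0.90 × 0.1394 = 0.2255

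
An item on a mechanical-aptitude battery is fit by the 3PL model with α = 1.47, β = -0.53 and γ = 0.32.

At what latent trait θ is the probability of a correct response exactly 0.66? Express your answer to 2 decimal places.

P(θ) = γ + (1 − γ) · 1 / (1 + exp(−α(θ − β)))
Remove guessing floor: (0.66 − 0.32)/(1 − 0.32) = 0.5000
logit = ln(0.5000/0.5000) = 0.0000
θ = β + logit/(α) = -0.53 + 0.0000/1.4700 = -0.5300

-0.53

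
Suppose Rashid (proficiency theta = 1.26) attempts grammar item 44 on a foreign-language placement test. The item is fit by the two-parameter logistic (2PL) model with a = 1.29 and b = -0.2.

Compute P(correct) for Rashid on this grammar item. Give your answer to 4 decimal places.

P(theta) = 1 / (1 + exp(−a(theta − b)))
Exponent: 1.29 × (1.26 − (-0.2)) = 1.8834
1/(1 + e^{-1.8834}) = 0.8680

0.8680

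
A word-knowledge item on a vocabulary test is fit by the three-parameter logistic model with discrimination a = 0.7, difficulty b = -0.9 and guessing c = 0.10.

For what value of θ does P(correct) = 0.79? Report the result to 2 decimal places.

0.80

P(θ) = c + (1 − c) · 1 / (1 + exp(−a(θ − b)))
Remove guessing floor: (0.79 − 0.10)/(1 − 0.10) = 0.7667
logit = ln(0.7667/0.2333) = 1.1896
θ = b + logit/(a) = -0.9 + 1.1896/0.7000 = 0.7994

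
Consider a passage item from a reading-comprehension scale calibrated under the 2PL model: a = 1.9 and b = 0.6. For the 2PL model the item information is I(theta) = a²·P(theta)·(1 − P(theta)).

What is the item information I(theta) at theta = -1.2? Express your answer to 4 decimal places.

P = 1/(1+e^{3.4200}) = 0.0317
P(1−P) = 0.0317 × 0.9683 = 0.0307
I = a² × P(1−P) = 1.9² × 0.0307 = 0.11073

0.1107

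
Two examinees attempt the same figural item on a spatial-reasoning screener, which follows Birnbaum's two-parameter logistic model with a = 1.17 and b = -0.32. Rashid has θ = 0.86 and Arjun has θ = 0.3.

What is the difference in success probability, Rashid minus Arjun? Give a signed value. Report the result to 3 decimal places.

P(θ) = 1 / (1 + exp(−a(θ − b)))
P(Rashid) = 0.7991  [exponent 1.3806]
P(Arjun) = 0.6738  [exponent 0.7254]
Difference = 0.7991 − 0.6738 = 0.1253

0.125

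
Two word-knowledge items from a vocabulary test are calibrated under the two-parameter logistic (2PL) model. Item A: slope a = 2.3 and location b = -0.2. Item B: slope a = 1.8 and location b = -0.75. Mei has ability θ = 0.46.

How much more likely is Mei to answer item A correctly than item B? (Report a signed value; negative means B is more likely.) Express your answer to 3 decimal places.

-0.078

P(θ) = 1 / (1 + exp(−a(θ − b)))
P_A = 0.8202
P_B = 0.8983
P_A − P_B = -0.0780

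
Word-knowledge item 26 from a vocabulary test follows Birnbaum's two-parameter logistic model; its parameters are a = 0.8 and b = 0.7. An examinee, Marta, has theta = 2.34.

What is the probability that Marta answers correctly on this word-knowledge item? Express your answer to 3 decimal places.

P(theta) = 1 / (1 + exp(−a(theta − b)))
Exponent: 0.8 × (2.34 − 0.7) = 1.3120
1/(1 + e^{-1.3120}) = 0.7878

0.788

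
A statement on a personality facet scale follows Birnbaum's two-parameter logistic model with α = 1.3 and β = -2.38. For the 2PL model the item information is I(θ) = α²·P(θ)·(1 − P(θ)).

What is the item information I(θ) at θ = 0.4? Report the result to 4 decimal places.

0.0432

P = 1/(1+e^{-3.6140}) = 0.9738
P(1−P) = 0.9738 × 0.0262 = 0.0255
I = α² × P(1−P) = 1.3² × 0.0255 = 0.04318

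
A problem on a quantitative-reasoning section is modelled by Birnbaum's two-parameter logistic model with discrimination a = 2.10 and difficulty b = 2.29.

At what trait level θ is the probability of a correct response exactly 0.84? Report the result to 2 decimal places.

3.08

P(θ) = 1 / (1 + exp(−a(θ − b)))
logit = ln(0.8400/0.1600) = 1.6582
θ = b + logit/(a) = 2.29 + 1.6582/2.1000 = 3.0796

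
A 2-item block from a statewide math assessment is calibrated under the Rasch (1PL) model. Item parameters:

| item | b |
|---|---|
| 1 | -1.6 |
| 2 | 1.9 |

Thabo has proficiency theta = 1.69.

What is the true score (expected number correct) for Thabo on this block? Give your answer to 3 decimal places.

1.412

P(theta) = 1 / (1 + exp(−(theta − b)))
P_1 = 1/(1+e^{-3.2900}) = 0.9641
P_2 = 1/(1+e^{0.2100}) = 0.4477
E[score] = 0.9641 + 0.4477 = 1.4118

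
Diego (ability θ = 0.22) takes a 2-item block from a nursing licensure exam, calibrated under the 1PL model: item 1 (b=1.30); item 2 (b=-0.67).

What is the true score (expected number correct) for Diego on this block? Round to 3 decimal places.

0.962

P(θ) = 1 / (1 + exp(−(θ − b)))
P_1 = 1/(1+e^{1.0800}) = 0.2535
P_2 = 1/(1+e^{-0.8900}) = 0.7089
E[score] = 0.2535 + 0.7089 = 0.9624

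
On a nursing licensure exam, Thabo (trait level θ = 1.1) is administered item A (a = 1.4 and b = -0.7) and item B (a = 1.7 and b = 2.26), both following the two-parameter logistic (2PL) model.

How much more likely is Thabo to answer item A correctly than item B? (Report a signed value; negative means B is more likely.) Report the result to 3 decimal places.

0.803

P(θ) = 1 / (1 + exp(−a(θ − b)))
P_A = 0.9255
P_B = 0.1222
P_A − P_B = 0.8034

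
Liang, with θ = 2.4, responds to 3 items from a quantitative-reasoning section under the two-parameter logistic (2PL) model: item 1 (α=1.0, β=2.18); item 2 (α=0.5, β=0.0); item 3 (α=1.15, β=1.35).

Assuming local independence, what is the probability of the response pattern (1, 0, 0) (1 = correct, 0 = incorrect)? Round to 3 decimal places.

0.030

P(θ) = 1 / (1 + exp(−α(θ − β)))
P_1 = 1/(1+e^{-0.2200}) = 0.5548
P_2 = 1/(1+e^{-1.2000}) = 0.7685
P_3 = 1/(1+e^{-1.2075}) = 0.7699
L = P_1 × (1−P_2) × (1−P_3) = 0.5548 × 0.2315 × 0.2301 = 0.02955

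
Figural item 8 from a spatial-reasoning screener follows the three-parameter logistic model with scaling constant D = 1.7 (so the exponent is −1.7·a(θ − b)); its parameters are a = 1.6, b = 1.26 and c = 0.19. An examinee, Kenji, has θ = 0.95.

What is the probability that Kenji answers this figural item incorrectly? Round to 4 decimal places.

0.5663

P(θ) = c + (1 − c) · 1 / (1 + exp(−D·a(θ − b)))
Exponent: 1.7 × 1.6 × (0.95 − 1.26) = -0.8432
1/(1 + e^{0.8432}) = 0.3009
P = 0.19 + 0.81 × 0.3009 = 0.4337
P(incorrect) = 1 − 0.4337 = 0.5663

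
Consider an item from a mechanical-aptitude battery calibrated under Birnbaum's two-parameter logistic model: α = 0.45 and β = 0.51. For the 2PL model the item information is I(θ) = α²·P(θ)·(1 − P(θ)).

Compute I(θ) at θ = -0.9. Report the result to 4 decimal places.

0.0459

P = 1/(1+e^{0.6345}) = 0.3465
P(1−P) = 0.3465 × 0.6535 = 0.2264
I = α² × P(1−P) = 0.45² × 0.2264 = 0.04585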